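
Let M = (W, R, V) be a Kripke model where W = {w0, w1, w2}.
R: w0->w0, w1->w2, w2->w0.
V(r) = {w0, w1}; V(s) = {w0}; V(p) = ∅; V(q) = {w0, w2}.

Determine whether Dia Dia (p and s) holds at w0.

At w0: Dia Dia (p and s) requires Dia (p and s) at some successor in {w0}.
  At w0: Dia (p and s) is false.
So Dia Dia (p and s) is false at w0.

No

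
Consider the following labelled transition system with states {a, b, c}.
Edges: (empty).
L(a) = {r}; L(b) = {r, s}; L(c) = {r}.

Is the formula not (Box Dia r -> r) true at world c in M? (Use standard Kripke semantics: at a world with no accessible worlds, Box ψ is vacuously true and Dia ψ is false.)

No

At c: Box Dia r -> r is true, so not (Box Dia r -> r) is false.
  At c: Box Dia r is true, r is true, so Box Dia r -> r is true.
    At c: no accessible worlds, so Box Dia r holds vacuously.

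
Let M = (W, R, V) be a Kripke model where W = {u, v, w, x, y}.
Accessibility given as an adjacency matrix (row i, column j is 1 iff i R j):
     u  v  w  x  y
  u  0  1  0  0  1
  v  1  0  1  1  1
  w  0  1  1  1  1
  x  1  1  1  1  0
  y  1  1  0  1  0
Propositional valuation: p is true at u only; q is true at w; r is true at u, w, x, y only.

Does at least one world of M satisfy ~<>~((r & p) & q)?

No

Recall that <>ψ holds at a world iff ψ holds at some accessible world.
Let φ = ~<>~((r & p) & q). Evaluate φ at each world:
  u (successors {v, y}): φ is false.
  v (successors {u, w, x, y}): φ is false.
  w (successors {v, w, x, y}): φ is false.
  x (successors {u, v, w, x}): φ is false.
  y (successors {u, v, x}): φ is false.
For instance, at y:
  At y: <>~((r & p) & q) is true, so ~<>~((r & p) & q) is false.
    At y: <>~((r & p) & q) requires ~((r & p) & q) at some successor in {u, v, x}.
      ~((r & p) & q) holds at u, so <>~((r & p) & q) is true at y.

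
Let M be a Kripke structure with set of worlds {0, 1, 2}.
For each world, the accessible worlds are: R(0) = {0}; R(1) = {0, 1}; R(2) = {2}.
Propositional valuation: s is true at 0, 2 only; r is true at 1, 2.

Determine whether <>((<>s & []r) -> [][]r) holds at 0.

Yes

At 0: <>((<>s & []r) -> [][]r) requires (<>s & []r) -> [][]r at some successor in {0}.
  (<>s & []r) -> [][]r holds at 0, so <>((<>s & []r) -> [][]r) is true at 0.
    At 0: <>s & []r is false, [][]r is false, so (<>s & []r) -> [][]r is true.
      At 0: <>s is true, []r is false, so <>s & []r is false.
      At 0: [][]r requires []r at every successor {0}.
        []r fails at 0, so [][]r is false at 0.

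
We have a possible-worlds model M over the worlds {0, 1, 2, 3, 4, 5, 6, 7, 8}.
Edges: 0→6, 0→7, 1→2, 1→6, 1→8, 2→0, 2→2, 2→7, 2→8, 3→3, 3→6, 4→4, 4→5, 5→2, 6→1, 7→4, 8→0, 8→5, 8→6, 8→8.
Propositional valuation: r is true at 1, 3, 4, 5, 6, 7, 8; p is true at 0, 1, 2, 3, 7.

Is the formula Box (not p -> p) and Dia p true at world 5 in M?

At 5: Box (not p -> p) is true, Dia p is true, so Box (not p -> p) and Dia p is true.
  At 5: Box (not p -> p) requires not p -> p at every successor {2}.
    At 2: not p -> p is true.
  So Box (not p -> p) is true at 5.
  At 5: Dia p requires p at some successor in {2}.
    p holds at 2, so Dia p is true at 5.

Yes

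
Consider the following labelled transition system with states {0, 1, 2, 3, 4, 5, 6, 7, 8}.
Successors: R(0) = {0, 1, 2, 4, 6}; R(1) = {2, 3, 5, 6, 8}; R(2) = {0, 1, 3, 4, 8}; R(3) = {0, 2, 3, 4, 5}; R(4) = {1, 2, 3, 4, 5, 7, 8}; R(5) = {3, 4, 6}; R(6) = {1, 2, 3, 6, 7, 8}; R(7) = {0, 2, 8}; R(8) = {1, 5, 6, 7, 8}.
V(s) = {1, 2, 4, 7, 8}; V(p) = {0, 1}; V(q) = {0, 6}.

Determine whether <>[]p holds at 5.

No

At 5: <>[]p requires []p at some successor in {3, 4, 6}.
  At 3: []p is false.
  At 4: []p is false.
  At 6: []p is false.
So <>[]p is false at 5.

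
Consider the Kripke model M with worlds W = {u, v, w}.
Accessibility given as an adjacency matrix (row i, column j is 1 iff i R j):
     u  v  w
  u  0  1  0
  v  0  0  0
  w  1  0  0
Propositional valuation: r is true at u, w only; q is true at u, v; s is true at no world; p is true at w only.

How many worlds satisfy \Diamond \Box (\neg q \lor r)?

1

Let φ = \Diamond \Box (\neg q \lor r). Evaluate φ at each world:
  u (successors {v}): φ is true.
  v (successors ∅): φ is false.
  w (successors {u}): φ is false.
For instance, at u:
  At u: \Diamond \Box (\neg q \lor r) requires \Box (\neg q \lor r) at some successor in {v}.
    \Box (\neg q \lor r) holds at v, so \Diamond \Box (\neg q \lor r) is true at u.
      At v: no accessible worlds, so \Box (\neg q \lor r) holds vacuously.
Satisfying worlds: {u}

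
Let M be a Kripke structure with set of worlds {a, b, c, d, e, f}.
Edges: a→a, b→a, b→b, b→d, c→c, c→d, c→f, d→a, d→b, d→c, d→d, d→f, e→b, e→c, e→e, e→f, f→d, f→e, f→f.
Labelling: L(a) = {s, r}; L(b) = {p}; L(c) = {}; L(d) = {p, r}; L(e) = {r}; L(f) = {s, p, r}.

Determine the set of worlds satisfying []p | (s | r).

a, d, e, f

Recall that []ψ holds at a world iff ψ holds at every accessible world, and <>ψ holds iff ψ holds at some accessible world.
Let φ = []p | (s | r). Evaluate φ at each world:
  a (successors {a}): φ is true.
  b (successors {a, b, d}): φ is false.
  c (successors {c, d, f}): φ is false.
  d (successors {a, b, c, d, f}): φ is true.
  e (successors {b, c, e, f}): φ is true.
  f (successors {d, e, f}): φ is true.
For instance, at e:
  At e: []p is false, s | r is true, so []p | (s | r) is true.
    At e: []p requires p at every successor {b, c, e, f}.
      p fails at c, so []p is false at e.
Satisfying worlds: {a, d, e, f}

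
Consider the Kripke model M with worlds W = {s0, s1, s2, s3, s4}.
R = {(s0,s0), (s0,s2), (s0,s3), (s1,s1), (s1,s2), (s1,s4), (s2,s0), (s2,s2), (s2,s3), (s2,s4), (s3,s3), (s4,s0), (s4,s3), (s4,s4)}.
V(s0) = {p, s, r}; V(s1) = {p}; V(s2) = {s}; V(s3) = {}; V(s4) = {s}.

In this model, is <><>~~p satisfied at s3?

No

At s3: <><>~~p requires <>~~p at some successor in {s3}.
  At s3: <>~~p is false.
So <><>~~p is false at s3.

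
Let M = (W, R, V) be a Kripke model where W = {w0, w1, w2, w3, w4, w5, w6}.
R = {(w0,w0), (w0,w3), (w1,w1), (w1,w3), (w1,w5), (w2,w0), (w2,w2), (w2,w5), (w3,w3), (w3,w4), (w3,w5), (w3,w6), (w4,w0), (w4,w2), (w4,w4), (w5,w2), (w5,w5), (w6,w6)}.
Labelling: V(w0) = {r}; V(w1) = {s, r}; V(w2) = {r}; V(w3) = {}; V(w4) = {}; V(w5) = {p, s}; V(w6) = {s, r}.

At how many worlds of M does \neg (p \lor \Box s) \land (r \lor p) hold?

Recall that \Box ψ holds at a world iff ψ holds at every accessible world, and \Diamond ψ holds iff ψ holds at some accessible world.
Let φ = \neg (p \lor \Box s) \land (r \lor p). Evaluate φ at each world:
  w0 (successors {w0, w3}): φ is true.
  w1 (successors {w1, w3, w5}): φ is true.
  w2 (successors {w0, w2, w5}): φ is true.
  w3 (successors {w3, w4, w5, w6}): φ is false.
  w4 (successors {w0, w2, w4}): φ is false.
  w5 (successors {w2, w5}): φ is false.
  w6 (successors {w6}): φ is false.
For instance, at w1:
  At w1: \neg (p \lor \Box s) is true, r \lor p is true, so \neg (p \lor \Box s) \land (r \lor p) is true.
    At w1: p \lor \Box s is false, so \neg (p \lor \Box s) is true.
      At w1: p is false, \Box s is false, so p \lor \Box s is false.
Satisfying worlds: {w0, w1, w2}

3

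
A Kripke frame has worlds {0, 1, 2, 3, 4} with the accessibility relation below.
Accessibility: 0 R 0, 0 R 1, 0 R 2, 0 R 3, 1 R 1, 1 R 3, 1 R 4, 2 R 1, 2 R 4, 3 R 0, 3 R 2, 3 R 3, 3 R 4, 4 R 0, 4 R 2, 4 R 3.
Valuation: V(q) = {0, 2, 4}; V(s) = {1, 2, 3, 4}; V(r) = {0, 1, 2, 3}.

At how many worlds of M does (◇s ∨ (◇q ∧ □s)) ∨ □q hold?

5

Let φ = (◇s ∨ (◇q ∧ □s)) ∨ □q. Evaluate φ at each world:
  0 (successors {0, 1, 2, 3}): φ is true.
  1 (successors {1, 3, 4}): φ is true.
  2 (successors {1, 4}): φ is true.
  3 (successors {0, 2, 3, 4}): φ is true.
  4 (successors {0, 2, 3}): φ is true.
For instance, at 0:
  At 0: ◇s ∨ (◇q ∧ □s) is true, □q is false, so (◇s ∨ (◇q ∧ □s)) ∨ □q is true.
    At 0: ◇s is true, ◇q ∧ □s is false, so ◇s ∨ (◇q ∧ □s) is true.
      At 0: ◇s requires s at some successor in {0, 1, 2, 3}.
        s holds at 1, so ◇s is true at 0.
      At 0: ◇q is true, □s is false, so ◇q ∧ □s is false.
    At 0: □q requires q at every successor {0, 1, 2, 3}.
      q fails at 1, so □q is false at 0.
Satisfying worlds: {0, 1, 2, 3, 4}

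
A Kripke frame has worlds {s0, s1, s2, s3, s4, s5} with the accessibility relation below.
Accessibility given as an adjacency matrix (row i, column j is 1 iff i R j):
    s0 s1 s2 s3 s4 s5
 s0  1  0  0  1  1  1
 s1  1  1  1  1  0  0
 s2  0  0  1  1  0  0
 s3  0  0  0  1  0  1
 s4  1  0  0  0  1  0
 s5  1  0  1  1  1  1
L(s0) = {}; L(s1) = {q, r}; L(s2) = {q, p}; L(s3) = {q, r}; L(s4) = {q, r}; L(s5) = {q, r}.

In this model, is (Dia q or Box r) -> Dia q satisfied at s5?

Yes

At s5: Dia q or Box r is true, Dia q is true, so (Dia q or Box r) -> Dia q is true.
  At s5: Dia q is true, Box r is false, so Dia q or Box r is true.
    At s5: Dia q requires q at some successor in {s0, s2, s3, s4, s5}.
      q holds at s2, so Dia q is true at s5.
    At s5: Box r requires r at every successor {s0, s2, s3, s4, s5}.
      r fails at s0, so Box r is false at s5.
  At s5: Dia q requires q at some successor in {s0, s2, s3, s4, s5}.
    q holds at s2, so Dia q is true at s5.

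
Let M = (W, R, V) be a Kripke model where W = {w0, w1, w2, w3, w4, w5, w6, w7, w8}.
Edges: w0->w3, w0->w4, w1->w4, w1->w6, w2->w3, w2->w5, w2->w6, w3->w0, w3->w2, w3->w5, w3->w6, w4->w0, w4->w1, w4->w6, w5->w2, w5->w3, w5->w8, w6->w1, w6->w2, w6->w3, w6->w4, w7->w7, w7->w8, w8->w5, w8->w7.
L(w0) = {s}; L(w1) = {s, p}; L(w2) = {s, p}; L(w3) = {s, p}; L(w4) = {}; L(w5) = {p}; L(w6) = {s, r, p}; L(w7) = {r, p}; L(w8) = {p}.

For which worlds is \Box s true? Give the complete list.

w4

Let φ = \Box s. Evaluate φ at each world:
  w0 (successors {w3, w4}): φ is false.
  w1 (successors {w4, w6}): φ is false.
  w2 (successors {w3, w5, w6}): φ is false.
  w3 (successors {w0, w2, w5, w6}): φ is false.
  w4 (successors {w0, w1, w6}): φ is true.
  w5 (successors {w2, w3, w8}): φ is false.
  w6 (successors {w1, w2, w3, w4}): φ is false.
  w7 (successors {w7, w8}): φ is false.
  w8 (successors {w5, w7}): φ is false.
For instance, at w7:
  At w7: \Box s requires s at every successor {w7, w8}.
    s fails at w7, so \Box s is false at w7.
Satisfying worlds: {w4}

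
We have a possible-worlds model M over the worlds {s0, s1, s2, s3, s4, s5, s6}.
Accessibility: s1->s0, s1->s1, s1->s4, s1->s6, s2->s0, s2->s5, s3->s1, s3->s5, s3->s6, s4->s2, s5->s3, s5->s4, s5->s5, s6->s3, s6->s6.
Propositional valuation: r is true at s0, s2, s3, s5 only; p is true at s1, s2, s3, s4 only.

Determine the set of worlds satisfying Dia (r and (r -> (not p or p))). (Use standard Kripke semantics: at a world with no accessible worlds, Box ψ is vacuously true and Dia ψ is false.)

s1, s2, s3, s4, s5, s6

Let φ = Dia (r and (r -> (not p or p))). Evaluate φ at each world:
  s0 (successors ∅): φ is false.
  s1 (successors {s0, s1, s4, s6}): φ is true.
  s2 (successors {s0, s5}): φ is true.
  s3 (successors {s1, s5, s6}): φ is true.
  s4 (successors {s2}): φ is true.
  s5 (successors {s3, s4, s5}): φ is true.
  s6 (successors {s3, s6}): φ is true.
For instance, at s1:
  At s1: Dia (r and (r -> (not p or p))) requires r and (r -> (not p or p)) at some successor in {s0, s1, s4, s6}.
    r and (r -> (not p or p)) holds at s0, so Dia (r and (r -> (not p or p))) is true at s1.
Satisfying worlds: {s1, s2, s3, s4, s5, s6}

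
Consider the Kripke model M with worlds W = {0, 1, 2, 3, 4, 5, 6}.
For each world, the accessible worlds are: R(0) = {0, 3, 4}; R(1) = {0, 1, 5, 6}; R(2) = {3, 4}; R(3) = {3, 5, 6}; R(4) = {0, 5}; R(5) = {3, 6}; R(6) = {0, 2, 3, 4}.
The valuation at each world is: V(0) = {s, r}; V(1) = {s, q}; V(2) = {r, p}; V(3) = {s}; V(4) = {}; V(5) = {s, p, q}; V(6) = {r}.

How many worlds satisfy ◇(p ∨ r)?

6

Let φ = ◇(p ∨ r). Evaluate φ at each world:
  0 (successors {0, 3, 4}): φ is true.
  1 (successors {0, 1, 5, 6}): φ is true.
  2 (successors {3, 4}): φ is false.
  3 (successors {3, 5, 6}): φ is true.
  4 (successors {0, 5}): φ is true.
  5 (successors {3, 6}): φ is true.
  6 (successors {0, 2, 3, 4}): φ is true.
For instance, at 6:
  At 6: ◇(p ∨ r) requires p ∨ r at some successor in {0, 2, 3, 4}.
    p ∨ r holds at 0, so ◇(p ∨ r) is true at 6.
Satisfying worlds: {0, 1, 3, 4, 5, 6}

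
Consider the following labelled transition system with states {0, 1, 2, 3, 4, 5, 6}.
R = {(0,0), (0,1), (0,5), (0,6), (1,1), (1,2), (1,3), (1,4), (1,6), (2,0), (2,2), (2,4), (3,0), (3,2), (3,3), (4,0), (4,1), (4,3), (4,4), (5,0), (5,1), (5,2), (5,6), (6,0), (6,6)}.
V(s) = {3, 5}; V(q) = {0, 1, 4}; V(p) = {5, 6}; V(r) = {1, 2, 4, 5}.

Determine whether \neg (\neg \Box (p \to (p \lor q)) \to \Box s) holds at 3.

No

At 3: \neg \Box (p \to (p \lor q)) \to \Box s is true, so \neg (\neg \Box (p \to (p \lor q)) \to \Box s) is false.
  At 3: \neg \Box (p \to (p \lor q)) is false, \Box s is false, so \neg \Box (p \to (p \lor q)) \to \Box s is true.
    At 3: \Box (p \to (p \lor q)) is true, so \neg \Box (p \to (p \lor q)) is false.
      At 3: \Box (p \to (p \lor q)) requires p \to (p \lor q) at every successor {0, 2, 3}.
        At 0: p \to (p \lor q) is true.
        At 2: p \to (p \lor q) is true.
        At 3: p \to (p \lor q) is true.
      So \Box (p \to (p \lor q)) is true at 3.
    At 3: \Box s requires s at every successor {0, 2, 3}.
      s fails at 0, so \Box s is false at 3.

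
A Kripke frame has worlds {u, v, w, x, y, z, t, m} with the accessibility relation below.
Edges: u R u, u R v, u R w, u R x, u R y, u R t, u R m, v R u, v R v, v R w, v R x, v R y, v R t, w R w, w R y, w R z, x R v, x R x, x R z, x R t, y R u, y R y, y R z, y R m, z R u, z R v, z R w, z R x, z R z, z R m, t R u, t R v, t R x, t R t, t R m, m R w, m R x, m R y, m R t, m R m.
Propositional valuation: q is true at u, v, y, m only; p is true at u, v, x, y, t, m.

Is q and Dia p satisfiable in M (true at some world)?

Yes

Let φ = q and Dia p. Evaluate φ at each world:
  u (successors {u, v, w, x, y, t, m}): φ is true.
  v (successors {u, v, w, x, y, t}): φ is true.
  w (successors {w, y, z}): φ is false.
  x (successors {v, x, z, t}): φ is false.
  y (successors {u, y, z, m}): φ is true.
  z (successors {u, v, w, x, z, m}): φ is false.
  t (successors {u, v, x, t, m}): φ is false.
  m (successors {w, x, y, t, m}): φ is true.
Detail at u (witness):
  At u: q is true, Dia p is true, so q and Dia p is true.
    At u: Dia p requires p at some successor in {u, v, w, x, y, t, m}.
      p holds at u, so Dia p is true at u.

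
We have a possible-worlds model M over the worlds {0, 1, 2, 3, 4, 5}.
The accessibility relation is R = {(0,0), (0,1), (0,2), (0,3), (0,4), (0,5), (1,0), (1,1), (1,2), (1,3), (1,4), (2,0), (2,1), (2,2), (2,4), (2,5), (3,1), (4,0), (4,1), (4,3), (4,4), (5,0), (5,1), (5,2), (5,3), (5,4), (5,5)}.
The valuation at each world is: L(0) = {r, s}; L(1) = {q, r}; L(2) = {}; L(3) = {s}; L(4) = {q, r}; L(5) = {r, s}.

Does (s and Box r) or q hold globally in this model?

Recall that Box ψ holds at a world iff ψ holds at every accessible world, and Dia ψ holds iff ψ holds at some accessible world.
Let φ = (s and Box r) or q. Evaluate φ at each world:
  0 (successors {0, 1, 2, 3, 4, 5}): φ is false.
  1 (successors {0, 1, 2, 3, 4}): φ is true.
  2 (successors {0, 1, 2, 4, 5}): φ is false.
  3 (successors {1}): φ is true.
  4 (successors {0, 1, 3, 4}): φ is true.
  5 (successors {0, 1, 2, 3, 4, 5}): φ is false.
Detail at 0 (counterexample):
  At 0: s and Box r is false, q is false, so (s and Box r) or q is false.
    At 0: s is true, Box r is false, so s and Box r is false.
      At 0: Box r requires r at every successor {0, 1, 2, 3, 4, 5}.
        r fails at 2, so Box r is false at 0.

No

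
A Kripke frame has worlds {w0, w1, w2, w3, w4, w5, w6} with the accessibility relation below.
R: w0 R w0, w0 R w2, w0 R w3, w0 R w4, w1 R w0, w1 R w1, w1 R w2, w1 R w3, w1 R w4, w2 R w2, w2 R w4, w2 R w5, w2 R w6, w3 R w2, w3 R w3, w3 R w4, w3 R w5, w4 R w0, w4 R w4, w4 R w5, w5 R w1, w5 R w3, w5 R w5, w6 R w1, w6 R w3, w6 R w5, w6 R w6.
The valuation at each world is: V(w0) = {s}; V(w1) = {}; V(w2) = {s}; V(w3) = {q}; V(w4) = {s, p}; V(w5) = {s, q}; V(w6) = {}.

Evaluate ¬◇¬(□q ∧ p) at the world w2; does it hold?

At w2: ◇¬(□q ∧ p) is true, so ¬◇¬(□q ∧ p) is false.
  At w2: ◇¬(□q ∧ p) requires ¬(□q ∧ p) at some successor in {w2, w4, w5, w6}.
    ¬(□q ∧ p) holds at w2, so ◇¬(□q ∧ p) is true at w2.
      At w2: □q ∧ p is false, so ¬(□q ∧ p) is true.

No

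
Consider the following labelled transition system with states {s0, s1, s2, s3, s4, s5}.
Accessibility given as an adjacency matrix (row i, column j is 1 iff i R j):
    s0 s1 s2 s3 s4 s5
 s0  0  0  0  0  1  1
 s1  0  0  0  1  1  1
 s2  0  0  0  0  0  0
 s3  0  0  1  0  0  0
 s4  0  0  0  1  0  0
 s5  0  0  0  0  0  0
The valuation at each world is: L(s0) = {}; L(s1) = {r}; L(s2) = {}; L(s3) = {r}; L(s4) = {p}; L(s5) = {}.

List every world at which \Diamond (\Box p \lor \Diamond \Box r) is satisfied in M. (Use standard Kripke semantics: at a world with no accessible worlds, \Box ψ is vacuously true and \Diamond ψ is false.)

Let φ = \Diamond (\Box p \lor \Diamond \Box r). Evaluate φ at each world:
  s0 (successors {s4, s5}): φ is true.
  s1 (successors {s3, s4, s5}): φ is true.
  s2 (successors ∅): φ is false.
  s3 (successors {s2}): φ is true.
  s4 (successors {s3}): φ is true.
  s5 (successors ∅): φ is false.
For instance, at s1:
  At s1: \Diamond (\Box p \lor \Diamond \Box r) requires \Box p \lor \Diamond \Box r at some successor in {s3, s4, s5}.
    \Box p \lor \Diamond \Box r holds at s3, so \Diamond (\Box p \lor \Diamond \Box r) is true at s1.
      At s3: \Box p is false, \Diamond \Box r is true, so \Box p \lor \Diamond \Box r is true.
Satisfying worlds: {s0, s1, s3, s4}

s0, s1, s3, s4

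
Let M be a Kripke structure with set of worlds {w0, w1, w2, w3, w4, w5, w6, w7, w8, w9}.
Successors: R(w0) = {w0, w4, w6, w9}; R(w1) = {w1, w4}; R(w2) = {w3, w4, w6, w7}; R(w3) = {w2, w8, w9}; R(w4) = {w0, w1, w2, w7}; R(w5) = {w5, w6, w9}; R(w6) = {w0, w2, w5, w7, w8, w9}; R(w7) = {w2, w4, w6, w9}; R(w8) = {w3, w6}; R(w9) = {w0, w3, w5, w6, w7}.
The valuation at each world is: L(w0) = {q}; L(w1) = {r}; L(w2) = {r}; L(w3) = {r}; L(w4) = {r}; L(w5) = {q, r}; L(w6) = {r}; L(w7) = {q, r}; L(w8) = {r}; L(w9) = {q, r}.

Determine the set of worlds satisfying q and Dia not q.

Recall that Dia ψ holds at a world iff ψ holds at some accessible world.
Let φ = q and Dia not q. Evaluate φ at each world:
  w0 (successors {w0, w4, w6, w9}): φ is true.
  w1 (successors {w1, w4}): φ is false.
  w2 (successors {w3, w4, w6, w7}): φ is false.
  w3 (successors {w2, w8, w9}): φ is false.
  w4 (successors {w0, w1, w2, w7}): φ is false.
  w5 (successors {w5, w6, w9}): φ is true.
  w6 (successors {w0, w2, w5, w7, w8, w9}): φ is false.
  w7 (successors {w2, w4, w6, w9}): φ is true.
  w8 (successors {w3, w6}): φ is false.
  w9 (successors {w0, w3, w5, w6, w7}): φ is true.
For instance, at w6:
  At w6: q is false, Dia not q is true, so q and Dia not q is false.
    At w6: Dia not q requires not q at some successor in {w0, w2, w5, w7, w8, w9}.
      not q holds at w2, so Dia not q is true at w6.
Satisfying worlds: {w0, w5, w7, w9}

w0, w5, w7, w9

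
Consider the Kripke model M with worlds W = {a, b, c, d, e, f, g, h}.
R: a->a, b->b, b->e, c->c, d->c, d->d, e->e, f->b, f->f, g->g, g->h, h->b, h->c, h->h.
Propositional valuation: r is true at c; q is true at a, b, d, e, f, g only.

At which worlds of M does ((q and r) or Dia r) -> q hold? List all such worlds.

Recall that Dia ψ holds at a world iff ψ holds at some accessible world.
Let φ = ((q and r) or Dia r) -> q. Evaluate φ at each world:
  a (successors {a}): φ is true.
  b (successors {b, e}): φ is true.
  c (successors {c}): φ is false.
  d (successors {c, d}): φ is true.
  e (successors {e}): φ is true.
  f (successors {b, f}): φ is true.
  g (successors {g, h}): φ is true.
  h (successors {b, c, h}): φ is false.
For instance, at f:
  At f: (q and r) or Dia r is false, q is true, so ((q and r) or Dia r) -> q is true.
    At f: q and r is false, Dia r is false, so (q and r) or Dia r is false.
      At f: Dia r requires r at some successor in {b, f}.
        At b: r is false.
        At f: r is false.
      So Dia r is false at f.
Satisfying worlds: {a, b, d, e, f, g}

a, b, d, e, f, g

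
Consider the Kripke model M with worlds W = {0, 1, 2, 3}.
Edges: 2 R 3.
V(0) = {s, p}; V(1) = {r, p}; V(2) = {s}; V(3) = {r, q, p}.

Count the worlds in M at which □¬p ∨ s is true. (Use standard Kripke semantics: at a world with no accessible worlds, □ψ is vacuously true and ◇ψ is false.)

4

Let φ = □¬p ∨ s. Evaluate φ at each world:
  0 (successors ∅): φ is true.
  1 (successors ∅): φ is true.
  2 (successors {3}): φ is true.
  3 (successors ∅): φ is true.
For instance, at 2:
  At 2: □¬p is false, s is true, so □¬p ∨ s is true.
    At 2: □¬p requires ¬p at every successor {3}.
      ¬p fails at 3, so □¬p is false at 2.
Satisfying worlds: {0, 1, 2, 3}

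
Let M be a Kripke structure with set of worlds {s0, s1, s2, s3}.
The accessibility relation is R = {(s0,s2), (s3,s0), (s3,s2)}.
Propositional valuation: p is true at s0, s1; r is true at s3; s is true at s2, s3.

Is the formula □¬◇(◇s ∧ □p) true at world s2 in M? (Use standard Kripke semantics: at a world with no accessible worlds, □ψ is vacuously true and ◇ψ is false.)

Recall that □ψ holds at a world iff ψ holds at every accessible world, and ◇ψ holds iff ψ holds at some accessible world.
At s2: no accessible worlds, so □¬◇(◇s ∧ □p) holds vacuously.

Yes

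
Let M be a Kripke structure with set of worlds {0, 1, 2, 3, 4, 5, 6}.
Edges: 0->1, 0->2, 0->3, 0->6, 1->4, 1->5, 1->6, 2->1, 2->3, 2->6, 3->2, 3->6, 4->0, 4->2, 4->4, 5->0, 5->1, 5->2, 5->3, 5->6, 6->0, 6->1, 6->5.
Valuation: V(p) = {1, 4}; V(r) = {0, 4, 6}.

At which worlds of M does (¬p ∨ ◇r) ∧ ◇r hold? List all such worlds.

0, 1, 2, 3, 4, 5, 6

Recall that ◇ψ holds at a world iff ψ holds at some accessible world.
Let φ = (¬p ∨ ◇r) ∧ ◇r. Evaluate φ at each world:
  0 (successors {1, 2, 3, 6}): φ is true.
  1 (successors {4, 5, 6}): φ is true.
  2 (successors {1, 3, 6}): φ is true.
  3 (successors {2, 6}): φ is true.
  4 (successors {0, 2, 4}): φ is true.
  5 (successors {0, 1, 2, 3, 6}): φ is true.
  6 (successors {0, 1, 5}): φ is true.
For instance, at 4:
  At 4: ¬p ∨ ◇r is true, ◇r is true, so (¬p ∨ ◇r) ∧ ◇r is true.
    At 4: ¬p is false, ◇r is true, so ¬p ∨ ◇r is true.
      At 4: ◇r requires r at some successor in {0, 2, 4}.
        r holds at 0, so ◇r is true at 4.
    At 4: ◇r requires r at some successor in {0, 2, 4}.
      r holds at 0, so ◇r is true at 4.
Satisfying worlds: {0, 1, 2, 3, 4, 5, 6}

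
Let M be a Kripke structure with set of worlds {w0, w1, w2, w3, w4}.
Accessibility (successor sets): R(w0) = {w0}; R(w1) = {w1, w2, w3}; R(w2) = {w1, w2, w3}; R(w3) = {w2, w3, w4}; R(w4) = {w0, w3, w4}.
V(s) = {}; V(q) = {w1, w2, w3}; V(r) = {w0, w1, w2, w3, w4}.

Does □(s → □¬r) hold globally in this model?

Yes

Recall that □ψ holds at a world iff ψ holds at every accessible world, and ◇ψ holds iff ψ holds at some accessible world.
Let φ = □(s → □¬r). Evaluate φ at each world:
  w0 (successors {w0}): φ is true.
  w1 (successors {w1, w2, w3}): φ is true.
  w2 (successors {w1, w2, w3}): φ is true.
  w3 (successors {w2, w3, w4}): φ is true.
  w4 (successors {w0, w3, w4}): φ is true.
For instance, at w1:
  At w1: □(s → □¬r) requires s → □¬r at every successor {w1, w2, w3}.
      At w1: s is false, □¬r is false, so s → □¬r is true.
      At w2: s is false, □¬r is false, so s → □¬r is true.
      At w3: s is false, □¬r is false, so s → □¬r is true.
  So □(s → □¬r) is true at w1.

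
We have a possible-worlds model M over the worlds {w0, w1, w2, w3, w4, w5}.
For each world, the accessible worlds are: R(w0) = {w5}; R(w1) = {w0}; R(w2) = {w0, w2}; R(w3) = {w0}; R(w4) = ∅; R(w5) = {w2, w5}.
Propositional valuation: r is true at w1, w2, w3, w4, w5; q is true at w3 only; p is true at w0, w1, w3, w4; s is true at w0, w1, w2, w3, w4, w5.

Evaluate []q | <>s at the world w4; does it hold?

Yes

At w4: []q is true, <>s is false, so []q | <>s is true.
  At w4: no accessible worlds, so []q holds vacuously.
  At w4: no accessible worlds, so <>s is false.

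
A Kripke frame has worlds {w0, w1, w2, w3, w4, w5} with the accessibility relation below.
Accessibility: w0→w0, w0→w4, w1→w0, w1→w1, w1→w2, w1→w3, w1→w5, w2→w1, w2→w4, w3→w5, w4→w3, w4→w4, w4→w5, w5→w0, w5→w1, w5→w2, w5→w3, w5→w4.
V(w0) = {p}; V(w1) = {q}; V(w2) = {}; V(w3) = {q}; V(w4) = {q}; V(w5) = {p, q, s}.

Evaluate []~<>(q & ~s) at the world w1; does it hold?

Recall that []ψ holds at a world iff ψ holds at every accessible world, and <>ψ holds iff ψ holds at some accessible world.
At w1: []~<>(q & ~s) requires ~<>(q & ~s) at every successor {w0, w1, w2, w3, w5}.
  ~<>(q & ~s) fails at w0, so []~<>(q & ~s) is false at w1.
    At w0: <>(q & ~s) is true, so ~<>(q & ~s) is false.
      At w0: <>(q & ~s) requires q & ~s at some successor in {w0, w4}.
        q & ~s holds at w4, so <>(q & ~s) is true at w0.

No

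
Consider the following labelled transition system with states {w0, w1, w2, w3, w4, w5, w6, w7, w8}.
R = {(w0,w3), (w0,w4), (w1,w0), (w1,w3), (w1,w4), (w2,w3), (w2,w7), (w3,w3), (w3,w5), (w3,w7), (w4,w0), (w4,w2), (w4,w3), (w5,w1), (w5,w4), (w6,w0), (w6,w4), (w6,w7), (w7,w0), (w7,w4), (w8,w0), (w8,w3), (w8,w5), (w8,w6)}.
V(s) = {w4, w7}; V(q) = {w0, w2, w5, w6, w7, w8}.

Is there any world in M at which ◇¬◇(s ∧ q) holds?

Yes

Recall that ◇ψ holds at a world iff ψ holds at some accessible world.
Let φ = ◇¬◇(s ∧ q). Evaluate φ at each world:
  w0 (successors {w3, w4}): φ is true.
  w1 (successors {w0, w3, w4}): φ is true.
  w2 (successors {w3, w7}): φ is true.
  w3 (successors {w3, w5, w7}): φ is true.
  w4 (successors {w0, w2, w3}): φ is true.
  w5 (successors {w1, w4}): φ is true.
  w6 (successors {w0, w4, w7}): φ is true.
  w7 (successors {w0, w4}): φ is true.
  w8 (successors {w0, w3, w5, w6}): φ is true.
Detail at w0 (witness):
  At w0: ◇¬◇(s ∧ q) requires ¬◇(s ∧ q) at some successor in {w3, w4}.
    ¬◇(s ∧ q) holds at w4, so ◇¬◇(s ∧ q) is true at w0.
      At w4: ◇(s ∧ q) is false, so ¬◇(s ∧ q) is true.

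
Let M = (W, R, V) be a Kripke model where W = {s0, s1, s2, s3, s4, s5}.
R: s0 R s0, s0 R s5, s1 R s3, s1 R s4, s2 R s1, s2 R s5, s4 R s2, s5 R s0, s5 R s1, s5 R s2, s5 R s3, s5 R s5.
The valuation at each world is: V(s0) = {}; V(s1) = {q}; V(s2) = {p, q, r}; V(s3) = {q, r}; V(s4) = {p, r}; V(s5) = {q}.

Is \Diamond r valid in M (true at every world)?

No

Let φ = \Diamond r. Evaluate φ at each world:
  s0 (successors {s0, s5}): φ is false.
  s1 (successors {s3, s4}): φ is true.
  s2 (successors {s1, s5}): φ is false.
  s3 (successors ∅): φ is false.
  s4 (successors {s2}): φ is true.
  s5 (successors {s0, s1, s2, s3, s5}): φ is true.
Detail at s0 (counterexample):
  At s0: \Diamond r requires r at some successor in {s0, s5}.
    At s0: r is false.
    At s5: r is false.
  So \Diamond r is false at s0.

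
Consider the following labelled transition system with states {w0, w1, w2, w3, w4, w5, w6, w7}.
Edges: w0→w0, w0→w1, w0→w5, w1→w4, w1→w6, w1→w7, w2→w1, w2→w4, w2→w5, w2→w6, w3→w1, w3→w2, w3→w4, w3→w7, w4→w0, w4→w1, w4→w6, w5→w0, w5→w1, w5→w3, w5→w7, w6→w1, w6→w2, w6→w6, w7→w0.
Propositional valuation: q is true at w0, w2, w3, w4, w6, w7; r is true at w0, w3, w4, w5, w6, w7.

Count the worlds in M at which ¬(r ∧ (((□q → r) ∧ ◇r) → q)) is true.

Let φ = ¬(r ∧ (((□q → r) ∧ ◇r) → q)). Evaluate φ at each world:
  w0 (successors {w0, w1, w5}): φ is false.
  w1 (successors {w4, w6, w7}): φ is true.
  w2 (successors {w1, w4, w5, w6}): φ is true.
  w3 (successors {w1, w2, w4, w7}): φ is false.
  w4 (successors {w0, w1, w6}): φ is false.
  w5 (successors {w0, w1, w3, w7}): φ is true.
  w6 (successors {w1, w2, w6}): φ is false.
  w7 (successors {w0}): φ is false.
For instance, at w2:
  At w2: r ∧ (((□q → r) ∧ ◇r) → q) is false, so ¬(r ∧ (((□q → r) ∧ ◇r) → q)) is true.
    At w2: r is false, ((□q → r) ∧ ◇r) → q is true, so r ∧ (((□q → r) ∧ ◇r) → q) is false.
      At w2: (□q → r) ∧ ◇r is true, q is true, so ((□q → r) ∧ ◇r) → q is true.
Satisfying worlds: {w1, w2, w5}

3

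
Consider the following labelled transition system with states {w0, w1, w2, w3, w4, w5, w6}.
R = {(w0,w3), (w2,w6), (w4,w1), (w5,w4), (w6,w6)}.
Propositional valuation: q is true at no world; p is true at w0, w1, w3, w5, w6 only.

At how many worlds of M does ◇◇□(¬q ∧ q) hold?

Let φ = ◇◇□(¬q ∧ q). Evaluate φ at each world:
  w0 (successors {w3}): φ is false.
  w1 (successors ∅): φ is false.
  w2 (successors {w6}): φ is false.
  w3 (successors ∅): φ is false.
  w4 (successors {w1}): φ is false.
  w5 (successors {w4}): φ is true.
  w6 (successors {w6}): φ is false.
For instance, at w0:
  At w0: ◇◇□(¬q ∧ q) requires ◇□(¬q ∧ q) at some successor in {w3}.
    At w3: ◇□(¬q ∧ q) is false.
  So ◇◇□(¬q ∧ q) is false at w0.
Satisfying worlds: {w5}

1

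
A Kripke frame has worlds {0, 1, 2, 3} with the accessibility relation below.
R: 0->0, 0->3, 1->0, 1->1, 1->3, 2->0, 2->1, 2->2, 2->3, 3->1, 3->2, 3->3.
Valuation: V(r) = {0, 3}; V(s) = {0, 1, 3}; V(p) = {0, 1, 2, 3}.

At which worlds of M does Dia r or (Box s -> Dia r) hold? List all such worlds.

Let φ = Dia r or (Box s -> Dia r). Evaluate φ at each world:
  0 (successors {0, 3}): φ is true.
  1 (successors {0, 1, 3}): φ is true.
  2 (successors {0, 1, 2, 3}): φ is true.
  3 (successors {1, 2, 3}): φ is true.
For instance, at 0:
  At 0: Dia r is true, Box s -> Dia r is true, so Dia r or (Box s -> Dia r) is true.
    At 0: Dia r requires r at some successor in {0, 3}.
      r holds at 0, so Dia r is true at 0.
    At 0: Box s is true, Dia r is true, so Box s -> Dia r is true.
      At 0: Box s requires s at every successor {0, 3}.
        At 0: s is true.
        At 3: s is true.
      So Box s is true at 0.
      At 0: Dia r requires r at some successor in {0, 3}.
        r holds at 0, so Dia r is true at 0.
Satisfying worlds: {0, 1, 2, 3}

0, 1, 2, 3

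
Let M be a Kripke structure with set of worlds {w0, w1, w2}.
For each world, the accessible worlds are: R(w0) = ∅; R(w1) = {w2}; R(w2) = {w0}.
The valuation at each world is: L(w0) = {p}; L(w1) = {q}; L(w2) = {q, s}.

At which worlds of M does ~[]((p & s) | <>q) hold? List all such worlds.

w1, w2

Recall that []ψ holds at a world iff ψ holds at every accessible world, and <>ψ holds iff ψ holds at some accessible world.
Let φ = ~[]((p & s) | <>q). Evaluate φ at each world:
  w0 (successors ∅): φ is false.
  w1 (successors {w2}): φ is true.
  w2 (successors {w0}): φ is true.
For instance, at w1:
  At w1: []((p & s) | <>q) is false, so ~[]((p & s) | <>q) is true.
    At w1: []((p & s) | <>q) requires (p & s) | <>q at every successor {w2}.
      (p & s) | <>q fails at w2, so []((p & s) | <>q) is false at w1.
Satisfying worlds: {w1, w2}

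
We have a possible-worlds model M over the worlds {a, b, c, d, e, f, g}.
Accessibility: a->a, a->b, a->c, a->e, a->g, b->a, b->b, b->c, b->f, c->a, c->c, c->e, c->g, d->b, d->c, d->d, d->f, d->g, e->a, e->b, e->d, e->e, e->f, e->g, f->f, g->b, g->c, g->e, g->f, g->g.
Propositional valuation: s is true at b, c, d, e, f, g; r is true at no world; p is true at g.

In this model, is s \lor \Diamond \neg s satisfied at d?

Yes

Recall that \Diamond ψ holds at a world iff ψ holds at some accessible world.
At d: s is true, \Diamond \neg s is false, so s \lor \Diamond \neg s is true.
  At d: \Diamond \neg s requires \neg s at some successor in {b, c, d, f, g}.
    At b: \neg s is false.
    At c: \neg s is false.
    At d: \neg s is false.
    At f: \neg s is false.
    At g: \neg s is false.
  So \Diamond \neg s is false at d.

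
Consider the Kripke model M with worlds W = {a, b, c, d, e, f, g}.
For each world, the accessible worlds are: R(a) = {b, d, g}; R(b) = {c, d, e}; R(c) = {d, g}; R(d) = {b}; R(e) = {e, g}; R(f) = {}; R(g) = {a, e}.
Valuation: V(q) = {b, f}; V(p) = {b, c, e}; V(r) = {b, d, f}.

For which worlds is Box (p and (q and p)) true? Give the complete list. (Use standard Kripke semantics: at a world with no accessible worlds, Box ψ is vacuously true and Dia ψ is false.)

Let φ = Box (p and (q and p)). Evaluate φ at each world:
  a (successors {b, d, g}): φ is false.
  b (successors {c, d, e}): φ is false.
  c (successors {d, g}): φ is false.
  d (successors {b}): φ is true.
  e (successors {e, g}): φ is false.
  f (successors ∅): φ is true.
  g (successors {a, e}): φ is false.
For instance, at d:
  At d: Box (p and (q and p)) requires p and (q and p) at every successor {b}.
    At b: p and (q and p) is true.
  So Box (p and (q and p)) is true at d.
Satisfying worlds: {d, f}

d, f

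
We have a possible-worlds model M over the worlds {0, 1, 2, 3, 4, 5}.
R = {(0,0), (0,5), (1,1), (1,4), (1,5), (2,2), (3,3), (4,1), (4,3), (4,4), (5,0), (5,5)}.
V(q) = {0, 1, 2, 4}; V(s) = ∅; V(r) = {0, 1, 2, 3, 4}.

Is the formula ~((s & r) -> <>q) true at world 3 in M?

No

At 3: (s & r) -> <>q is true, so ~((s & r) -> <>q) is false.
  At 3: s & r is false, <>q is false, so (s & r) -> <>q is true.
    At 3: <>q requires q at some successor in {3}.
      At 3: q is false.
    So <>q is false at 3.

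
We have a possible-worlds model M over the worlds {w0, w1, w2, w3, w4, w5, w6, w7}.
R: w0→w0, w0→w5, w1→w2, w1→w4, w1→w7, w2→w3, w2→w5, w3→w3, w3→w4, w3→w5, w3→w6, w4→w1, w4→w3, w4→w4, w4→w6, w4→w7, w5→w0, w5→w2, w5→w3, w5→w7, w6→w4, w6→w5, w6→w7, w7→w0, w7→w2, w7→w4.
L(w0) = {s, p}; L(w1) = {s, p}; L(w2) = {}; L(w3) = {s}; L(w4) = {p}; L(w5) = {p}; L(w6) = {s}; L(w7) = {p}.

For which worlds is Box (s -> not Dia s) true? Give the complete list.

w1, w6

Let φ = Box (s -> not Dia s). Evaluate φ at each world:
  w0 (successors {w0, w5}): φ is false.
  w1 (successors {w2, w4, w7}): φ is true.
  w2 (successors {w3, w5}): φ is false.
  w3 (successors {w3, w4, w5, w6}): φ is false.
  w4 (successors {w1, w3, w4, w6, w7}): φ is false.
  w5 (successors {w0, w2, w3, w7}): φ is false.
  w6 (successors {w4, w5, w7}): φ is true.
  w7 (successors {w0, w2, w4}): φ is false.
For instance, at w1:
  At w1: Box (s -> not Dia s) requires s -> not Dia s at every successor {w2, w4, w7}.
      At w2: s is false, not Dia s is false, so s -> not Dia s is true.
      At w4: s is false, not Dia s is false, so s -> not Dia s is true.
      At w7: s is false, not Dia s is false, so s -> not Dia s is true.
  So Box (s -> not Dia s) is true at w1.
Satisfying worlds: {w1, w6}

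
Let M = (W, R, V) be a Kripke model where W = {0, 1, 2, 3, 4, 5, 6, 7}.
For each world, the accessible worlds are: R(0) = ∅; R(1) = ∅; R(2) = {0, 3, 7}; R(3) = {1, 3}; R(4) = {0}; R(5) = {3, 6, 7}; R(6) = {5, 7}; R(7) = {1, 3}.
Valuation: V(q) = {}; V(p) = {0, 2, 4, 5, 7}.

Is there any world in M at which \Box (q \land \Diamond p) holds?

Let φ = \Box (q \land \Diamond p). Evaluate φ at each world:
  0 (successors ∅): φ is true.
  1 (successors ∅): φ is true.
  2 (successors {0, 3, 7}): φ is false.
  3 (successors {1, 3}): φ is false.
  4 (successors {0}): φ is false.
  5 (successors {3, 6, 7}): φ is false.
  6 (successors {5, 7}): φ is false.
  7 (successors {1, 3}): φ is false.
Detail at 0 (witness):
  At 0: no accessible worlds, so \Box (q \land \Diamond p) holds vacuously.

Yes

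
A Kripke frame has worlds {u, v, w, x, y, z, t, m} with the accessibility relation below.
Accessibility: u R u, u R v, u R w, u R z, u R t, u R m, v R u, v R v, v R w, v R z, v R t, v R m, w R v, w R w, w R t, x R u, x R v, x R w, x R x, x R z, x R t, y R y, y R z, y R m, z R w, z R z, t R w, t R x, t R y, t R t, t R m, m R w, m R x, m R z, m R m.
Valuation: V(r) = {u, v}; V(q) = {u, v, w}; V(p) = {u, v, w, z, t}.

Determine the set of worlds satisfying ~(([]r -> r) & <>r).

Recall that []ψ holds at a world iff ψ holds at every accessible world, and <>ψ holds iff ψ holds at some accessible world.
Let φ = ~(([]r -> r) & <>r). Evaluate φ at each world:
  u (successors {u, v, w, z, t, m}): φ is false.
  v (successors {u, v, w, z, t, m}): φ is false.
  w (successors {v, w, t}): φ is false.
  x (successors {u, v, w, x, z, t}): φ is false.
  y (successors {y, z, m}): φ is true.
  z (successors {w, z}): φ is true.
  t (successors {w, x, y, t, m}): φ is true.
  m (successors {w, x, z, m}): φ is true.
For instance, at v:
  At v: ([]r -> r) & <>r is true, so ~(([]r -> r) & <>r) is false.
    At v: []r -> r is true, <>r is true, so ([]r -> r) & <>r is true.
      At v: []r is false, r is true, so []r -> r is true.
      At v: <>r requires r at some successor in {u, v, w, z, t, m}.
        r holds at u, so <>r is true at v.
Satisfying worlds: {y, z, t, m}

y, z, t, m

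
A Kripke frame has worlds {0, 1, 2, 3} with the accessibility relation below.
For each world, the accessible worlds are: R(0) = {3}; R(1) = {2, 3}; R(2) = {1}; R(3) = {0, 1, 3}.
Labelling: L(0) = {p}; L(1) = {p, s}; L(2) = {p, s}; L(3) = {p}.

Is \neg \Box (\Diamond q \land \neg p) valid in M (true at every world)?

Recall that \Box ψ holds at a world iff ψ holds at every accessible world, and \Diamond ψ holds iff ψ holds at some accessible world.
Let φ = \neg \Box (\Diamond q \land \neg p). Evaluate φ at each world:
  0 (successors {3}): φ is true.
  1 (successors {2, 3}): φ is true.
  2 (successors {1}): φ is true.
  3 (successors {0, 1, 3}): φ is true.
For instance, at 2:
  At 2: \Box (\Diamond q \land \neg p) is false, so \neg \Box (\Diamond q \land \neg p) is true.
    At 2: \Box (\Diamond q \land \neg p) requires \Diamond q \land \neg p at every successor {1}.
      \Diamond q \land \neg p fails at 1, so \Box (\Diamond q \land \neg p) is false at 2.

Yes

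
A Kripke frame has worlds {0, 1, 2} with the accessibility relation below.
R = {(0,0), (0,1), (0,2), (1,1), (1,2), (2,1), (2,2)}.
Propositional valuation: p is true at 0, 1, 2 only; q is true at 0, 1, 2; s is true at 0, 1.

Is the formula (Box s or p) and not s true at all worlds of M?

No

Let φ = (Box s or p) and not s. Evaluate φ at each world:
  0 (successors {0, 1, 2}): φ is false.
  1 (successors {1, 2}): φ is false.
  2 (successors {1, 2}): φ is true.
Detail at 0 (counterexample):
  At 0: Box s or p is true, not s is false, so (Box s or p) and not s is false.
    At 0: Box s is false, p is true, so Box s or p is true.
      At 0: Box s requires s at every successor {0, 1, 2}.
        s fails at 2, so Box s is false at 0.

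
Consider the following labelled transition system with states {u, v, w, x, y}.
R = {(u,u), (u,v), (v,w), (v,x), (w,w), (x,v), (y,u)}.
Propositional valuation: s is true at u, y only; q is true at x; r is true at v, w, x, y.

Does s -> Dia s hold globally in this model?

Let φ = s -> Dia s. Evaluate φ at each world:
  u (successors {u, v}): φ is true.
  v (successors {w, x}): φ is true.
  w (successors {w}): φ is true.
  x (successors {v}): φ is true.
  y (successors {u}): φ is true.
For instance, at w:
  At w: s is false, Dia s is false, so s -> Dia s is true.
    At w: Dia s requires s at some successor in {w}.
      At w: s is false.
    So Dia s is false at w.

Yes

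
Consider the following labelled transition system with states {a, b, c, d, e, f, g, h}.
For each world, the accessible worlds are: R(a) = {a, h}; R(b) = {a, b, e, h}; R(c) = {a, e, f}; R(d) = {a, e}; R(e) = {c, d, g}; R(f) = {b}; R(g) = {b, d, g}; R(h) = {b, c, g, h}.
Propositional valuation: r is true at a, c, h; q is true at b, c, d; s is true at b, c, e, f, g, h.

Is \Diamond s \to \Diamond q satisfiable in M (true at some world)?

Let φ = \Diamond s \to \Diamond q. Evaluate φ at each world:
  a (successors {a, h}): φ is false.
  b (successors {a, b, e, h}): φ is true.
  c (successors {a, e, f}): φ is false.
  d (successors {a, e}): φ is false.
  e (successors {c, d, g}): φ is true.
  f (successors {b}): φ is true.
  g (successors {b, d, g}): φ is true.
  h (successors {b, c, g, h}): φ is true.
Detail at b (witness):
  At b: \Diamond s is true, \Diamond q is true, so \Diamond s \to \Diamond q is true.
    At b: \Diamond s requires s at some successor in {a, b, e, h}.
      s holds at b, so \Diamond s is true at b.
    At b: \Diamond q requires q at some successor in {a, b, e, h}.
      q holds at b, so \Diamond q is true at b.

Yes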